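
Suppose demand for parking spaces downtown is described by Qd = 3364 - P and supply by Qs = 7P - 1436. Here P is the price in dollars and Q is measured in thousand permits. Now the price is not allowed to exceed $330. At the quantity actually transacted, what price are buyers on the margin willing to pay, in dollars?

2490

Equilibrium: 3364 - P = 7P - 1436, so 4800 = 8P and P* = 600, Q* = 2764.
The ceiling of 330 is below the equilibrium price 600, so it binds.
At P = 330: Qd = 3364 - 330 = 3034 and Qs = 7·330 - 1436 = 874.
Only 874 units reach the market. On the demand curve, the marginal buyer's willingness to pay at Q = 874 is (3364 - 874) = 2490.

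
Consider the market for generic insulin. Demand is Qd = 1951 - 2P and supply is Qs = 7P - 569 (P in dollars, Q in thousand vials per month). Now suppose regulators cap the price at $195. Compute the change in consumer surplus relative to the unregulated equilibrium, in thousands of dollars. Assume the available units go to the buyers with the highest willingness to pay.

-20846.25

Setting quantity demanded equal to quantity supplied, 1951 - 2P = 7P - 569, gives P* = 280 and Q* = 1391.
Since 195 < 280, the ceiling is binding.
At P = 195: Qd = 1951 - 2·195 = 1561 and Qs = 7·195 - 569 = 796.
Consumer surplus without the control is ½ · (975.5 - 280) · 1391 = 483720.25.
With the ceiling, 796 units are sold at 195 (assume they go to the highest-value buyers). The demand price at Q = 796 is 577.5, so CS = ½ · [(975.5 - 195) + (577.5 - 195)] · 796 = 462874.
Change in consumer surplus = 462874 - 483720.25 = -20846.25.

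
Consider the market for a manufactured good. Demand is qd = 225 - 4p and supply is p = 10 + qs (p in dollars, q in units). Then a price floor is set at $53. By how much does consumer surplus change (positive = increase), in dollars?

Rearranging supply gives qs = p - 10. Equilibrium: 225 - 4p = p - 10, so 235 = 5p and p* = 47, q* = 37.
Since 53 > 47, the floor is binding.
At p = 53: qd = 225 - 4·53 = 13 and qs = 53 - 10 = 43.
Consumer surplus without the control is ½ · (56.25 - 47) · 37 = 171.125.
With the floor, consumers buy 13 units at 53, so CS = ½ · (56.25 - 53) · 13 = 21.125.
Change in consumer surplus = 21.125 - 171.125 = -150.

-150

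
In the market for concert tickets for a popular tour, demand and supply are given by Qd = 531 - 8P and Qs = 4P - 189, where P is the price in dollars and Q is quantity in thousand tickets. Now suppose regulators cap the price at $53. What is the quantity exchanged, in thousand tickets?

23

Without the control the market clears where 531 - 8P = 4P - 189, i.e. P* = 60 and Q* = 51.
The ceiling of 53 is below the equilibrium price 60, so it binds.
At P = 53: Qd = 531 - 8·53 = 107 and Qs = 4·53 - 189 = 23.
The quantity actually transacted is the short side, supply: 23.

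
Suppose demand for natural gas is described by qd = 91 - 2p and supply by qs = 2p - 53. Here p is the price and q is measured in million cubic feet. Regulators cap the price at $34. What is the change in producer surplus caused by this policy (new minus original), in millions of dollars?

-34

Equilibrium: 91 - 2p = 2p - 53, so 144 = 4p and p* = 36, q* = 19.
The ceiling of 34 is below the equilibrium price 36, so it binds.
At p = 34: qd = 91 - 2·34 = 23 and qs = 2·34 - 53 = 15.
Producer surplus without the control is ½ · (36 - 26.5) · 19 = 90.25.
With the ceiling, producers sell 15 units at 34, so PS = ½ · (34 - 26.5) · 15 = 56.25.
Change in producer surplus = 56.25 - 90.25 = -34.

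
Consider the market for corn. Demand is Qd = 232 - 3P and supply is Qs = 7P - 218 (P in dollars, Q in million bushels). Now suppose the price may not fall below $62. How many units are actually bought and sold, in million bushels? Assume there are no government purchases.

In a free market, 232 - 3P = 7P - 218 gives the equilibrium P* = 45, Q* = 97.
Since 62 > 45, the floor is binding.
At P = 62: Qd = 232 - 3·62 = 46 and Qs = 7·62 - 218 = 216.
The quantity actually transacted is the short side, demand: 46.

46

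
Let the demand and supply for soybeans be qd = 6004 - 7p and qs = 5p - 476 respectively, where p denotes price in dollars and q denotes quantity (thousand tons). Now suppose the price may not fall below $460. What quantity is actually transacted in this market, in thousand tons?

2224

Setting quantity demanded equal to quantity supplied, 6004 - 7p = 5p - 476, gives p* = 540 and q* = 2224.
The floor of 460 is below the equilibrium price 540, so it is not binding; the market clears at p* = 540, q* = 2224.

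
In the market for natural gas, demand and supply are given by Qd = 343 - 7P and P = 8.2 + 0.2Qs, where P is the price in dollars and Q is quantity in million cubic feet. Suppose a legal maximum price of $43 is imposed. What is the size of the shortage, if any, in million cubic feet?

0

Rearranging supply gives Qs = 5P - 41. Equilibrium: 343 - 7P = 5P - 41, so 384 = 12P and P* = 32, Q* = 119.
Since 43 is above P* = 32, the ceiling does not bind and the free-market outcome prevails.
Since the control does not bind, there is no shortage.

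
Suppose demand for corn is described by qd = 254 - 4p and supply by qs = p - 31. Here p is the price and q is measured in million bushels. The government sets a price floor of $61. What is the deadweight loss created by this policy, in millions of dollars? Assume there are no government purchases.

Equilibrium: 254 - 4p = p - 31, so 285 = 5p and p* = 57, q* = 26.
Since 61 > 57, the floor is binding.
At p = 61: qd = 254 - 4·61 = 10 and qs = 61 - 31 = 30.
Quantity traded falls to 10. At q = 10 the demand price is (254 - 10)/4 = 61 and the supply price is 31 + 10 = 41.
Deadweight loss = ½ · (61 - 41) · (26 - 10) = ½ · 20 · 16 = 160.

160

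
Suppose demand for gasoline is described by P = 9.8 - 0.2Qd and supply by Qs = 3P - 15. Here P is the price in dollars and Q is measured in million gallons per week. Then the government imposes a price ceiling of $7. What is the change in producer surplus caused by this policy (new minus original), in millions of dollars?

Rearranging demand gives Qd = 49 - 5P. Setting quantity demanded equal to quantity supplied, 49 - 5P = 3P - 15, gives P* = 8 and Q* = 9.
Because the ceiling (7) lies below the market-clearing price, it is binding.
At P = 7: Qd = 49 - 5·7 = 14 and Qs = 3·7 - 15 = 6.
Producer surplus without the control is ½ · (8 - 5) · 9 = 13.5.
With the ceiling, producers sell 6 units at 7, so PS = ½ · (7 - 5) · 6 = 6.
Change in producer surplus = 6 - 13.5 = -7.5.

-7.5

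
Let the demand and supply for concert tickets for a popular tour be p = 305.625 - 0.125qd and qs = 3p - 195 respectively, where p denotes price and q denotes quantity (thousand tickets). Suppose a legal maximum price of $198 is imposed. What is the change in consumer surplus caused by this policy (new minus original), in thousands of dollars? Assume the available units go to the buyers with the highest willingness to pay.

15765.75

Rearranging demand gives qd = 2445 - 8p. Without the control the market clears where 2445 - 8p = 3p - 195, i.e. p* = 240 and q* = 525.
The ceiling of 198 is below the equilibrium price 240, so it binds.
At p = 198: qd = 2445 - 8·198 = 861 and qs = 3·198 - 195 = 399.
Consumer surplus without the control is ½ · (305.625 - 240) · 525 = 17226.5625.
With the ceiling, 399 units are sold at 198 (assume they go to the highest-value buyers). The demand price at q = 399 is 255.75, so CS = ½ · [(305.625 - 198) + (255.75 - 198)] · 399 = 32992.3125.
Change in consumer surplus = 32992.3125 - 17226.5625 = 15765.75.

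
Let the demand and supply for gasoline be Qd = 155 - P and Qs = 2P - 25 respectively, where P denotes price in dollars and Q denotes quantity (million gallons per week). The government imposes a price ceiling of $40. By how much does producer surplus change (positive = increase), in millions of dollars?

-1500

Setting quantity demanded equal to quantity supplied, 155 - P = 2P - 25, gives P* = 60 and Q* = 95.
Since 40 < 60, the ceiling is binding.
At P = 40: Qd = 155 - 40 = 115 and Qs = 2·40 - 25 = 55.
Producer surplus without the control is ½ · (60 - 12.5) · 95 = 2256.25.
With the ceiling, producers sell 55 units at 40, so PS = ½ · (40 - 12.5) · 55 = 756.25.
Change in producer surplus = 756.25 - 2256.25 = -1500.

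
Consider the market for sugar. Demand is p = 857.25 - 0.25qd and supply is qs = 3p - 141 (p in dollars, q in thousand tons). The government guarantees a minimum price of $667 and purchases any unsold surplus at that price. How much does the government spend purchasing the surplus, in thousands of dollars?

733033

Rearranging demand gives qd = 3429 - 4p. Setting quantity demanded equal to quantity supplied, 3429 - 4p = 3p - 141, gives p* = 510 and q* = 1389.
Because the floor (667) lies above the market-clearing price, it is binding.
At p = 667: qd = 3429 - 4·667 = 761 and qs = 3·667 - 141 = 1860.
Surplus = qs - qd = 1099.
Government expenditure = surplus × support price = 1099 × 667 = 733033.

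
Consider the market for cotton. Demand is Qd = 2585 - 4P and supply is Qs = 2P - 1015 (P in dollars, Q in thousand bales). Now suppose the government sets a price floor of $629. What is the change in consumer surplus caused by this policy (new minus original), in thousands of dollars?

-3683

Without the control the market clears where 2585 - 4P = 2P - 1015, i.e. P* = 600 and Q* = 185.
Since 629 > 600, the floor is binding.
At P = 629: Qd = 2585 - 4·629 = 69 and Qs = 2·629 - 1015 = 243.
Consumer surplus without the control is ½ · (646.25 - 600) · 185 = 4278.125.
With the floor, consumers buy 69 units at 629, so CS = ½ · (646.25 - 629) · 69 = 595.125.
Change in consumer surplus = 595.125 - 4278.125 = -3683.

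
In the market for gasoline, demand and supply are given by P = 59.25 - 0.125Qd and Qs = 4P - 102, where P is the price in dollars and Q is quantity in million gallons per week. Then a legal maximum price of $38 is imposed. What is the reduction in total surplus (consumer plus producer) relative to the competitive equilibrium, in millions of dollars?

300

Rearranging demand gives Qd = 474 - 8P. Setting quantity demanded equal to quantity supplied, 474 - 8P = 4P - 102, gives P* = 48 and Q* = 90.
Because the ceiling (38) lies below the market-clearing price, it is binding.
At P = 38: Qd = 474 - 8·38 = 170 and Qs = 4·38 - 102 = 50.
Quantity traded falls to 50. At Q = 50 the demand price is (474 - 50)/8 = 53 and the supply price is (102 + 50)/4 = 38.
Deadweight loss = ½ · (53 - 38) · (90 - 50) = ½ · 15 · 40 = 300.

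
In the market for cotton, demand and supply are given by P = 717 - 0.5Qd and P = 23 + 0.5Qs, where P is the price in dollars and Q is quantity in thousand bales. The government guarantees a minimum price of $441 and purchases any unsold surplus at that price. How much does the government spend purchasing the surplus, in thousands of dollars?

Rearranging demand gives Qd = 1434 - 2P; rearranging supply gives Qs = 2P - 46. Without the control the market clears where 1434 - 2P = 2P - 46, i.e. P* = 370 and Q* = 694.
Because the floor (441) lies above the market-clearing price, it is binding.
At P = 441: Qd = 1434 - 2·441 = 552 and Qs = 2·441 - 46 = 836.
Surplus = Qs - Qd = 284.
Government expenditure = surplus × support price = 284 × 441 = 125244.

125244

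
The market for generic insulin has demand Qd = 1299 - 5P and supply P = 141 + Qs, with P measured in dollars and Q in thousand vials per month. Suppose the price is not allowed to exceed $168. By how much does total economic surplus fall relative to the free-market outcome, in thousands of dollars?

3110.4

Rearranging supply gives Qs = P - 141. Equilibrium: 1299 - 5P = P - 141, so 1440 = 6P and P* = 240, Q* = 99.
The ceiling of 168 is below the equilibrium price 240, so it binds.
At P = 168: Qd = 1299 - 5·168 = 459 and Qs = 168 - 141 = 27.
Quantity traded falls to 27. At Q = 27 the demand price is (1299 - 27)/5 = 254.4 and the supply price is 141 + 27 = 168.
Deadweight loss = ½ · (254.4 - 168) · (99 - 27) = ½ · 86.4 · 72 = 3110.4.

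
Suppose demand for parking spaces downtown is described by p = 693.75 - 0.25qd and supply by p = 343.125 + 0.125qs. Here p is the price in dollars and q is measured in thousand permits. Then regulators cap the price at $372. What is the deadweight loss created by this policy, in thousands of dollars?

92928

Rearranging demand gives qd = 2775 - 4p; rearranging supply gives qs = 8p - 2745. Equilibrium: 2775 - 4p = 8p - 2745, so 5520 = 12p and p* = 460, q* = 935.
Because the ceiling (372) lies below the market-clearing price, it is binding.
At p = 372: qd = 2775 - 4·372 = 1287 and qs = 8·372 - 2745 = 231.
Quantity traded falls to 231. At q = 231 the demand price is (2775 - 231)/4 = 636 and the supply price is (2745 + 231)/8 = 372.
Deadweight loss = ½ · (636 - 372) · (935 - 231) = ½ · 264 · 704 = 92928.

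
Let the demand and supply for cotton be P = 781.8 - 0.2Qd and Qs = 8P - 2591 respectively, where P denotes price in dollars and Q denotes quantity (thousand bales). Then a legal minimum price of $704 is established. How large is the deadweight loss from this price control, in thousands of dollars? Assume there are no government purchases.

Rearranging demand gives Qd = 3909 - 5P. Equilibrium: 3909 - 5P = 8P - 2591, so 6500 = 13P and P* = 500, Q* = 1409.
The floor of 704 is above the equilibrium price 500, so it binds.
At P = 704: Qd = 3909 - 5·704 = 389 and Qs = 8·704 - 2591 = 3041.
Quantity traded falls to 389. At Q = 389 the demand price is (3909 - 389)/5 = 704 and the supply price is (2591 + 389)/8 = 372.5.
Deadweight loss = ½ · (704 - 372.5) · (1409 - 389) = ½ · 331.5 · 1020 = 169065.

169065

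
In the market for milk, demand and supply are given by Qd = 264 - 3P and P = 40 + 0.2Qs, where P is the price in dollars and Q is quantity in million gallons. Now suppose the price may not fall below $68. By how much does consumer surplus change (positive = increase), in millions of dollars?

Rearranging supply gives Qs = 5P - 200. Without the control the market clears where 264 - 3P = 5P - 200, i.e. P* = 58 and Q* = 90.
The floor of 68 is above the equilibrium price 58, so it binds.
At P = 68: Qd = 264 - 3·68 = 60 and Qs = 5·68 - 200 = 140.
Consumer surplus without the control is ½ · (88 - 58) · 90 = 1350.
With the floor, consumers buy 60 units at 68, so CS = ½ · (88 - 68) · 60 = 600.
Change in consumer surplus = 600 - 1350 = -750.

-750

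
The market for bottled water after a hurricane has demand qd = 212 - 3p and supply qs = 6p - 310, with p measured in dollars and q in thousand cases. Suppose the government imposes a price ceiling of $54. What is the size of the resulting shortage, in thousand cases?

36

Setting quantity demanded equal to quantity supplied, 212 - 3p = 6p - 310, gives p* = 58 and q* = 38.
Since 54 < 58, the ceiling is binding.
At p = 54: qd = 212 - 3·54 = 50 and qs = 6·54 - 310 = 14.
Shortage = qd - qs = 50 - 14 = 36.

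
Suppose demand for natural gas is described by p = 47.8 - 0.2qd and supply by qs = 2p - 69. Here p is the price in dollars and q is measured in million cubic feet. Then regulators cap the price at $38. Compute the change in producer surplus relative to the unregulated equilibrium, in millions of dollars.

-78

Rearranging demand gives qd = 239 - 5p. In a free market, 239 - 5p = 2p - 69 gives the equilibrium p* = 44, q* = 19.
Since 38 < 44, the ceiling is binding.
At p = 38: qd = 239 - 5·38 = 49 and qs = 2·38 - 69 = 7.
Producer surplus without the control is ½ · (44 - 34.5) · 19 = 90.25.
With the ceiling, producers sell 7 units at 38, so PS = ½ · (38 - 34.5) · 7 = 12.25.
Change in producer surplus = 12.25 - 90.25 = -78.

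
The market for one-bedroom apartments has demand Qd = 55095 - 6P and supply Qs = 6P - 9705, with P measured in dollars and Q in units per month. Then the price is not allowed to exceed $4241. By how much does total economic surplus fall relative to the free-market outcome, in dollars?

Without the control the market clears where 55095 - 6P = 6P - 9705, i.e. P* = 5400 and Q* = 22695.
Because the ceiling (4241) lies below the market-clearing price, it is binding.
At P = 4241: Qd = 55095 - 6·4241 = 29649 and Qs = 6·4241 - 9705 = 15741.
Quantity traded falls to 15741. At Q = 15741 the demand price is (55095 - 15741)/6 = 6559 and the supply price is (9705 + 15741)/6 = 4241.
Deadweight loss = ½ · (6559 - 4241) · (22695 - 15741) = ½ · 2318 · 6954 = 8059686.

8059686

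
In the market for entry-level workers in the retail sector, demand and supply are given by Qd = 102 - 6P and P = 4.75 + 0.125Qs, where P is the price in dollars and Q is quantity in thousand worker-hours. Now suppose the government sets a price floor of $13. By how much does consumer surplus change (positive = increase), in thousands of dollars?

Rearranging supply gives Qs = 8P - 38. In a free market, 102 - 6P = 8P - 38 gives the equilibrium P* = 10, Q* = 42.
Since 13 > 10, the floor is binding.
At P = 13: Qd = 102 - 6·13 = 24 and Qs = 8·13 - 38 = 66.
Consumer surplus without the control is ½ · (17 - 10) · 42 = 147.
With the floor, consumers buy 24 units at 13, so CS = ½ · (17 - 13) · 24 = 48.
Change in consumer surplus = 48 - 147 = -99.

-99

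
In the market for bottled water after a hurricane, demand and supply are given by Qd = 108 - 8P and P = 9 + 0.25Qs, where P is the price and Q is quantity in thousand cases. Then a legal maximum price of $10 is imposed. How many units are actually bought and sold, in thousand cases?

Rearranging supply gives Qs = 4P - 36. Equilibrium: 108 - 8P = 4P - 36, so 144 = 12P and P* = 12, Q* = 12.
Since 10 < 12, the ceiling is binding.
At P = 10: Qd = 108 - 8·10 = 28 and Qs = 4·10 - 36 = 4.
The quantity actually transacted is the short side, supply: 4.

4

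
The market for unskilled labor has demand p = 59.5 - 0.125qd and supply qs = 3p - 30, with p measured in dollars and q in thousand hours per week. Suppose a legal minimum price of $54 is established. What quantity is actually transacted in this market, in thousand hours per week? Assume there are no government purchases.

44

Rearranging demand gives qd = 476 - 8p. Equilibrium: 476 - 8p = 3p - 30, so 506 = 11p and p* = 46, q* = 108.
Because the floor (54) lies above the market-clearing price, it is binding.
At p = 54: qd = 476 - 8·54 = 44 and qs = 3·54 - 30 = 132.
The quantity actually transacted is the short side, demand: 44.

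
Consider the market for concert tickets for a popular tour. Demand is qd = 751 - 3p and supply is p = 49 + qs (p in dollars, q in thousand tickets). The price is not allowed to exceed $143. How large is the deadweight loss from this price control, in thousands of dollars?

Rearranging supply gives qs = p - 49. Equilibrium: 751 - 3p = p - 49, so 800 = 4p and p* = 200, q* = 151.
Since 143 < 200, the ceiling is binding.
At p = 143: qd = 751 - 3·143 = 322 and qs = 143 - 49 = 94.
Quantity traded falls to 94. At q = 94 the demand price is (751 - 94)/3 = 219 and the supply price is 49 + 94 = 143.
Deadweight loss = ½ · (219 - 143) · (151 - 94) = ½ · 76 · 57 = 2166.

2166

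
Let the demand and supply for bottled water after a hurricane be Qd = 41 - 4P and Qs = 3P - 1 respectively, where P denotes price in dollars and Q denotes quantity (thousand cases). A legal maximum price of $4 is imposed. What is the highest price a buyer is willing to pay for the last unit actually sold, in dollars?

7.5

Equilibrium: 41 - 4P = 3P - 1, so 42 = 7P and P* = 6, Q* = 17.
Because the ceiling (4) lies below the market-clearing price, it is binding.
At P = 4: Qd = 41 - 4·4 = 25 and Qs = 3·4 - 1 = 11.
Only 11 units reach the market. On the demand curve, the marginal buyer's willingness to pay at Q = 11 is (41 - 11)/4 = 7.5.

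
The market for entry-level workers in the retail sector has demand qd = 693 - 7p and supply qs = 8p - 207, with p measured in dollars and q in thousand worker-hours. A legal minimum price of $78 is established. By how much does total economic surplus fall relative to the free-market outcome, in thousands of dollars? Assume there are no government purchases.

2126.25

Setting quantity demanded equal to quantity supplied, 693 - 7p = 8p - 207, gives p* = 60 and q* = 273.
Since 78 > 60, the floor is binding.
At p = 78: qd = 693 - 7·78 = 147 and qs = 8·78 - 207 = 417.
Quantity traded falls to 147. At q = 147 the demand price is (693 - 147)/7 = 78 and the supply price is (207 + 147)/8 = 44.25.
Deadweight loss = ½ · (78 - 44.25) · (273 - 147) = ½ · 33.75 · 126 = 2126.25.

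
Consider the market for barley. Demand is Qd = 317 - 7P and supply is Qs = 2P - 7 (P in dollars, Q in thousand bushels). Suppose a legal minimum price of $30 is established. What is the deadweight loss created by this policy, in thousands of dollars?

0

Without the control the market clears where 317 - 7P = 2P - 7, i.e. P* = 36 and Q* = 65.
Since 30 is below P* = 36, the floor does not bind and the free-market outcome prevails.
Since the control does not bind, no trades are prevented and deadweight loss is zero.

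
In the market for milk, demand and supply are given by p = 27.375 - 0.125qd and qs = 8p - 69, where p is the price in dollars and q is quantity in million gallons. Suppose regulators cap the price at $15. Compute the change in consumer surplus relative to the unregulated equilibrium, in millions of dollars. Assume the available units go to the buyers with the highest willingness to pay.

117

Rearranging demand gives qd = 219 - 8p. Setting quantity demanded equal to quantity supplied, 219 - 8p = 8p - 69, gives p* = 18 and q* = 75.
The ceiling of 15 is below the equilibrium price 18, so it binds.
At p = 15: qd = 219 - 8·15 = 99 and qs = 8·15 - 69 = 51.
Consumer surplus without the control is ½ · (27.375 - 18) · 75 = 351.5625.
With the ceiling, 51 units are sold at 15 (assume they go to the highest-value buyers). The demand price at q = 51 is 21, so CS = ½ · [(27.375 - 15) + (21 - 15)] · 51 = 468.5625.
Change in consumer surplus = 468.5625 - 351.5625 = 117.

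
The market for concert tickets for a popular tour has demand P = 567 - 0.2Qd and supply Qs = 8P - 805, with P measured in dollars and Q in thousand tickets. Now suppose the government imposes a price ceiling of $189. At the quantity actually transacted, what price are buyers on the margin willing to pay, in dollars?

Rearranging demand gives Qd = 2835 - 5P. Equilibrium: 2835 - 5P = 8P - 805, so 3640 = 13P and P* = 280, Q* = 1435.
Because the ceiling (189) lies below the market-clearing price, it is binding.
At P = 189: Qd = 2835 - 5·189 = 1890 and Qs = 8·189 - 805 = 707.
Only 707 units reach the market. On the demand curve, the marginal buyer's willingness to pay at Q = 707 is (2835 - 707)/5 = 425.6.

425.6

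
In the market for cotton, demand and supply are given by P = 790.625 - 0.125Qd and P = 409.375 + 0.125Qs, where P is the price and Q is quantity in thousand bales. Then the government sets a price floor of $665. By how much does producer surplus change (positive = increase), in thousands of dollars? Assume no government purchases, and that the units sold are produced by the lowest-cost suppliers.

48425

Rearranging demand gives Qd = 6325 - 8P; rearranging supply gives Qs = 8P - 3275. Setting quantity demanded equal to quantity supplied, 6325 - 8P = 8P - 3275, gives P* = 600 and Q* = 1525.
Since 665 > 600, the floor is binding.
At P = 665: Qd = 6325 - 8·665 = 1005 and Qs = 8·665 - 3275 = 2045.
Producer surplus without the control is ½ · (600 - 409.375) · 1525 = 145351.5625.
With the floor, 1005 units are sold at 665. The supply price at Q = 1005 is 535, so PS = ½ · [(665 - 409.375) + (665 - 535)] · 1005 = 193776.5625.
Change in producer surplus = 193776.5625 - 145351.5625 = 48425.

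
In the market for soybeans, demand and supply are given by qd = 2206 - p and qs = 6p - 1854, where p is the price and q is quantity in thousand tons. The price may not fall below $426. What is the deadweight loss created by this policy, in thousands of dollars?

0

Setting quantity demanded equal to quantity supplied, 2206 - p = 6p - 1854, gives p* = 580 and q* = 1626.
The floor of 426 is below the equilibrium price 580, so it is not binding; the market clears at p* = 580, q* = 1626.
Since the control does not bind, no trades are prevented and deadweight loss is zero.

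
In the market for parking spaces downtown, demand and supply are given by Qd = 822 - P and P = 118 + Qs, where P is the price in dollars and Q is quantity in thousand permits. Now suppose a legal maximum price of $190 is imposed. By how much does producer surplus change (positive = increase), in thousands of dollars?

-59360

Rearranging supply gives Qs = P - 118. Without the control the market clears where 822 - P = P - 118, i.e. P* = 470 and Q* = 352.
Since 190 < 470, the ceiling is binding.
At P = 190: Qd = 822 - 190 = 632 and Qs = 190 - 118 = 72.
Producer surplus without the control is ½ · (470 - 118) · 352 = 61952.
With the ceiling, producers sell 72 units at 190, so PS = ½ · (190 - 118) · 72 = 2592.
Change in producer surplus = 2592 - 61952 = -59360.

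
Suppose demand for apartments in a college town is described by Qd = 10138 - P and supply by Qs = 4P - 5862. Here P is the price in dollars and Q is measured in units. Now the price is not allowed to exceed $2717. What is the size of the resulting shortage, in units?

2415

Equilibrium: 10138 - P = 4P - 5862, so 16000 = 5P and P* = 3200, Q* = 6938.
Since 2717 < 3200, the ceiling is binding.
At P = 2717: Qd = 10138 - 2717 = 7421 and Qs = 4·2717 - 5862 = 5006.
Shortage = Qd - Qs = 7421 - 5006 = 2415.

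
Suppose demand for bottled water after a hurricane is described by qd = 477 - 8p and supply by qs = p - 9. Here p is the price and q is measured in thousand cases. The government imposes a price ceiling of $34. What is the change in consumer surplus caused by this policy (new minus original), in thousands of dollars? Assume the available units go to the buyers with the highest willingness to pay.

In a free market, 477 - 8p = p - 9 gives the equilibrium p* = 54, q* = 45.
The ceiling of 34 is below the equilibrium price 54, so it binds.
At p = 34: qd = 477 - 8·34 = 205 and qs = 34 - 9 = 25.
Consumer surplus without the control is ½ · (59.625 - 54) · 45 = 126.5625.
With the ceiling, 25 units are sold at 34 (assume they go to the highest-value buyers). The demand price at q = 25 is 56.5, so CS = ½ · [(59.625 - 34) + (56.5 - 34)] · 25 = 601.5625.
Change in consumer surplus = 601.5625 - 126.5625 = 475.

475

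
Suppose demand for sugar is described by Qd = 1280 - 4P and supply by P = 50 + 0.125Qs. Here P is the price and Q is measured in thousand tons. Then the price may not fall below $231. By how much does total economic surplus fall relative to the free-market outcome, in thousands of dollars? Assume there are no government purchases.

Rearranging supply gives Qs = 8P - 400. In a free market, 1280 - 4P = 8P - 400 gives the equilibrium P* = 140, Q* = 720.
Because the floor (231) lies above the market-clearing price, it is binding.
At P = 231: Qd = 1280 - 4·231 = 356 and Qs = 8·231 - 400 = 1448.
Quantity traded falls to 356. At Q = 356 the demand price is (1280 - 356)/4 = 231 and the supply price is (400 + 356)/8 = 94.5.
Deadweight loss = ½ · (231 - 94.5) · (720 - 356) = ½ · 136.5 · 364 = 24843.

24843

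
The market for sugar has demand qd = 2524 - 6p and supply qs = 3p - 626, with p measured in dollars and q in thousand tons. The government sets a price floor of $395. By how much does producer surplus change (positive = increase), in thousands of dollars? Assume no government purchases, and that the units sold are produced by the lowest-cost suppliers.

-5220

Setting quantity demanded equal to quantity supplied, 2524 - 6p = 3p - 626, gives p* = 350 and q* = 424.
The floor of 395 is above the equilibrium price 350, so it binds.
At p = 395: qd = 2524 - 6·395 = 154 and qs = 3·395 - 626 = 559.
Producer surplus without the control is ½ · (350 - 626/3) · 424 = 89888/3.
With the floor, 154 units are sold at 395. The supply price at q = 154 is 260, so PS = ½ · [(395 - 626/3) + (395 - 260)] · 154 = 74228/3.
Change in producer surplus = 74228/3 - 89888/3 = -5220.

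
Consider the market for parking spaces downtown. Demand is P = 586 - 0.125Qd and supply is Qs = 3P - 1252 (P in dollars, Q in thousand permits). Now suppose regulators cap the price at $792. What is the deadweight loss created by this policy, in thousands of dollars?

0

Rearranging demand gives Qd = 4688 - 8P. Without the control the market clears where 4688 - 8P = 3P - 1252, i.e. P* = 540 and Q* = 368.
Since 792 is above P* = 540, the ceiling does not bind and the free-market outcome prevails.
Since the control does not bind, no trades are prevented and deadweight loss is zero.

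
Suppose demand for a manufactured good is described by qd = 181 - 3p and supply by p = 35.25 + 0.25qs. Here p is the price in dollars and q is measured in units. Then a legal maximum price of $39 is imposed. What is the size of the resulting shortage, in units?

49

Rearranging supply gives qs = 4p - 141. Without the control the market clears where 181 - 3p = 4p - 141, i.e. p* = 46 and q* = 43.
Since 39 < 46, the ceiling is binding.
At p = 39: qd = 181 - 3·39 = 64 and qs = 4·39 - 141 = 15.
Shortage = qd - qs = 64 - 15 = 49.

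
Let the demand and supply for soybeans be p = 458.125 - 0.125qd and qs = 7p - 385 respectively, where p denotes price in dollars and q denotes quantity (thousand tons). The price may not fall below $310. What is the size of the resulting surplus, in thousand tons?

Rearranging demand gives qd = 3665 - 8p. Setting quantity demanded equal to quantity supplied, 3665 - 8p = 7p - 385, gives p* = 270 and q* = 1505.
Because the floor (310) lies above the market-clearing price, it is binding.
At p = 310: qd = 3665 - 8·310 = 1185 and qs = 7·310 - 385 = 1785.
Surplus = qs - qd = 1785 - 1185 = 600.

600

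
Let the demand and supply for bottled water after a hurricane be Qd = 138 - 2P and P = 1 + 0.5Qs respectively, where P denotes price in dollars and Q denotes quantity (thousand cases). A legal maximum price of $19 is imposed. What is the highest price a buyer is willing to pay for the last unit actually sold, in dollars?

Rearranging supply gives Qs = 2P - 2. Setting quantity demanded equal to quantity supplied, 138 - 2P = 2P - 2, gives P* = 35 and Q* = 68.
Because the ceiling (19) lies below the market-clearing price, it is binding.
At P = 19: Qd = 138 - 2·19 = 100 and Qs = 2·19 - 2 = 36.
Only 36 units reach the market. On the demand curve, the marginal buyer's willingness to pay at Q = 36 is (138 - 36)/2 = 51.

51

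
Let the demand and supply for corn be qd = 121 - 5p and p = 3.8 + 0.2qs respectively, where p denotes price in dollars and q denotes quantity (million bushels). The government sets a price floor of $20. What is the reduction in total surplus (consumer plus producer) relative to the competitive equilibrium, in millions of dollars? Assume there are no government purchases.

Rearranging supply gives qs = 5p - 19. Setting quantity demanded equal to quantity supplied, 121 - 5p = 5p - 19, gives p* = 14 and q* = 51.
The floor of 20 is above the equilibrium price 14, so it binds.
At p = 20: qd = 121 - 5·20 = 21 and qs = 5·20 - 19 = 81.
Quantity traded falls to 21. At q = 21 the demand price is (121 - 21)/5 = 20 and the supply price is (19 + 21)/5 = 8.
Deadweight loss = ½ · (20 - 8) · (51 - 21) = ½ · 12 · 30 = 180.

180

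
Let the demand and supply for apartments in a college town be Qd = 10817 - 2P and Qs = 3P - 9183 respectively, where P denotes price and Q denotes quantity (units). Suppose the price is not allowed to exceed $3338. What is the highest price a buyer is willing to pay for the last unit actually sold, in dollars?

4993

In a free market, 10817 - 2P = 3P - 9183 gives the equilibrium P* = 4000, Q* = 2817.
Because the ceiling (3338) lies below the market-clearing price, it is binding.
At P = 3338: Qd = 10817 - 2·3338 = 4141 and Qs = 3·3338 - 9183 = 831.
Only 831 units reach the market. On the demand curve, the marginal buyer's willingness to pay at Q = 831 is (10817 - 831)/2 = 4993.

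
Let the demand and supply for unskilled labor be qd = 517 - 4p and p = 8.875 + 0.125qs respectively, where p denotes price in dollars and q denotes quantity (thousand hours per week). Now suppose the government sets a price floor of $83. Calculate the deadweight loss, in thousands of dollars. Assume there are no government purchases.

Rearranging supply gives qs = 8p - 71. Equilibrium: 517 - 4p = 8p - 71, so 588 = 12p and p* = 49, q* = 321.
The floor of 83 is above the equilibrium price 49, so it binds.
At p = 83: qd = 517 - 4·83 = 185 and qs = 8·83 - 71 = 593.
Quantity traded falls to 185. At q = 185 the demand price is (517 - 185)/4 = 83 and the supply price is (71 + 185)/8 = 32.
Deadweight loss = ½ · (83 - 32) · (321 - 185) = ½ · 51 · 136 = 3468.

3468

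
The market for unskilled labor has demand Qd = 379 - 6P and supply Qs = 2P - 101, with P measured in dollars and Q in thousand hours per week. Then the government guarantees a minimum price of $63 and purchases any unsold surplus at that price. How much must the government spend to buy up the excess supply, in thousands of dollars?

In a free market, 379 - 6P = 2P - 101 gives the equilibrium P* = 60, Q* = 19.
Because the floor (63) lies above the market-clearing price, it is binding.
At P = 63: Qd = 379 - 6·63 = 1 and Qs = 2·63 - 101 = 25.
Surplus = Qs - Qd = 24.
Government expenditure = surplus × support price = 24 × 63 = 1512.

1512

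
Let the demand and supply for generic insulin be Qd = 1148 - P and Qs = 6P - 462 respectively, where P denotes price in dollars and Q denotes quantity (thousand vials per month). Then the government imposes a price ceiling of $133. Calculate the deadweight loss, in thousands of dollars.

Setting quantity demanded equal to quantity supplied, 1148 - P = 6P - 462, gives P* = 230 and Q* = 918.
Because the ceiling (133) lies below the market-clearing price, it is binding.
At P = 133: Qd = 1148 - 133 = 1015 and Qs = 6·133 - 462 = 336.
Quantity traded falls to 336. At Q = 336 the demand price is 1148 - 336 = 812 and the supply price is (462 + 336)/6 = 133.
Deadweight loss = ½ · (812 - 133) · (918 - 336) = ½ · 679 · 582 = 197589.

197589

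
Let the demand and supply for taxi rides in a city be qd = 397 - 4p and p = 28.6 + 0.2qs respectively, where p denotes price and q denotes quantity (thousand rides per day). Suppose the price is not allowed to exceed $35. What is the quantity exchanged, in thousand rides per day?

32

Rearranging supply gives qs = 5p - 143. In a free market, 397 - 4p = 5p - 143 gives the equilibrium p* = 60, q* = 157.
Since 35 < 60, the ceiling is binding.
At p = 35: qd = 397 - 4·35 = 257 and qs = 5·35 - 143 = 32.
The quantity actually transacted is the short side, supply: 32.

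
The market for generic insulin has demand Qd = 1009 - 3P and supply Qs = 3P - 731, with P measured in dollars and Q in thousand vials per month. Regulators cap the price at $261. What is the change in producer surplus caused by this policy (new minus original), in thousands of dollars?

-2769.5

In a free market, 1009 - 3P = 3P - 731 gives the equilibrium P* = 290, Q* = 139.
Since 261 < 290, the ceiling is binding.
At P = 261: Qd = 1009 - 3·261 = 226 and Qs = 3·261 - 731 = 52.
Producer surplus without the control is ½ · (290 - 731/3) · 139 = 19321/6.
With the ceiling, producers sell 52 units at 261, so PS = ½ · (261 - 731/3) · 52 = 1352/3.
Change in producer surplus = 1352/3 - 19321/6 = -2769.5.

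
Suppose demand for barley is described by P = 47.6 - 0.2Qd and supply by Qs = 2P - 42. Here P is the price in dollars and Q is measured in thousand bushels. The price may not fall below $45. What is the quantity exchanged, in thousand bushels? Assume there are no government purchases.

13

Rearranging demand gives Qd = 238 - 5P. Without the control the market clears where 238 - 5P = 2P - 42, i.e. P* = 40 and Q* = 38.
Since 45 > 40, the floor is binding.
At P = 45: Qd = 238 - 5·45 = 13 and Qs = 2·45 - 42 = 48.
The quantity actually transacted is the short side, demand: 13.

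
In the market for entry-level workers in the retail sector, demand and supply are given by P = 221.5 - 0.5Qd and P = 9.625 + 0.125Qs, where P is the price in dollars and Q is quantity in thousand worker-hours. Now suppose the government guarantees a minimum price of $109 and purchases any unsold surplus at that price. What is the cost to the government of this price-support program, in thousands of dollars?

62130

Rearranging demand gives Qd = 443 - 2P; rearranging supply gives Qs = 8P - 77. Equilibrium: 443 - 2P = 8P - 77, so 520 = 10P and P* = 52, Q* = 339.
Because the floor (109) lies above the market-clearing price, it is binding.
At P = 109: Qd = 443 - 2·109 = 225 and Qs = 8·109 - 77 = 795.
Surplus = Qs - Qd = 570.
Government expenditure = surplus × support price = 570 × 109 = 62130.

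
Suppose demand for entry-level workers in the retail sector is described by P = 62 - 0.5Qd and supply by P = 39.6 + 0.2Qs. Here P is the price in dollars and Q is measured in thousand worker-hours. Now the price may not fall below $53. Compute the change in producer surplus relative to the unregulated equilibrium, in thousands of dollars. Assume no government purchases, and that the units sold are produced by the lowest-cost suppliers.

106.4

Rearranging demand gives Qd = 124 - 2P; rearranging supply gives Qs = 5P - 198. Setting quantity demanded equal to quantity supplied, 124 - 2P = 5P - 198, gives P* = 46 and Q* = 32.
The floor of 53 is above the equilibrium price 46, so it binds.
At P = 53: Qd = 124 - 2·53 = 18 and Qs = 5·53 - 198 = 67.
Producer surplus without the control is ½ · (46 - 39.6) · 32 = 102.4.
With the floor, 18 units are sold at 53. The supply price at Q = 18 is 43.2, so PS = ½ · [(53 - 39.6) + (53 - 43.2)] · 18 = 208.8.
Change in producer surplus = 208.8 - 102.4 = 106.4.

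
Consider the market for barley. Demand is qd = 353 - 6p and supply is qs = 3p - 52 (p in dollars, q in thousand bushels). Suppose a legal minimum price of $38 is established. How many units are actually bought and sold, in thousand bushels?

83

Without the control the market clears where 353 - 6p = 3p - 52, i.e. p* = 45 and q* = 83.
Since 38 is below p* = 45, the floor does not bind and the free-market outcome prevails.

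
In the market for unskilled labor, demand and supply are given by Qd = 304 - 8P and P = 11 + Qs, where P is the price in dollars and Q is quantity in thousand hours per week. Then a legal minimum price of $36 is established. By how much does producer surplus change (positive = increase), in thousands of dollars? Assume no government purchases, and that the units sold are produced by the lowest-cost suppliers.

-16

Rearranging supply gives Qs = P - 11. In a free market, 304 - 8P = P - 11 gives the equilibrium P* = 35, Q* = 24.
Because the floor (36) lies above the market-clearing price, it is binding.
At P = 36: Qd = 304 - 8·36 = 16 and Qs = 36 - 11 = 25.
Producer surplus without the control is ½ · (35 - 11) · 24 = 288.
With the floor, 16 units are sold at 36. The supply price at Q = 16 is 27, so PS = ½ · [(36 - 11) + (36 - 27)] · 16 = 272.
Change in producer surplus = 272 - 288 = -16.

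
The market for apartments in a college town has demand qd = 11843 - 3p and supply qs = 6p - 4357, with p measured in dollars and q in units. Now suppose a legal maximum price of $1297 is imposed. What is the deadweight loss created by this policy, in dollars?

Setting quantity demanded equal to quantity supplied, 11843 - 3p = 6p - 4357, gives p* = 1800 and q* = 6443.
Because the ceiling (1297) lies below the market-clearing price, it is binding.
At p = 1297: qd = 11843 - 3·1297 = 7952 and qs = 6·1297 - 4357 = 3425.
Quantity traded falls to 3425. At q = 3425 the demand price is (11843 - 3425)/3 = 2806 and the supply price is (4357 + 3425)/6 = 1297.
Deadweight loss = ½ · (2806 - 1297) · (6443 - 3425) = ½ · 1509 · 3018 = 2277081.

2277081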